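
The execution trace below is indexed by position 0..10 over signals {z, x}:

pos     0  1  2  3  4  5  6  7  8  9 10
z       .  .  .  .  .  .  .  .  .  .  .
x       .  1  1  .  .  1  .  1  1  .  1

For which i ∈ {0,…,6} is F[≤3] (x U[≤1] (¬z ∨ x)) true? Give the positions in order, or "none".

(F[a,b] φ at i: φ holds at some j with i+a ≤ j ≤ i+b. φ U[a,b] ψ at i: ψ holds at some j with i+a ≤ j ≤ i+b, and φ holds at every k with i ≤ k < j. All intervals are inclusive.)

Evaluate at each i in [0,6]:
  i=0: ✓ (witness j=0)
  i=1: ✓ (witness j=1)
  i=2: ✓ (witness j=2)
  i=3: ✓ (witness j=3)
  i=4: ✓ (witness j=4)
  i=5: ✓ (witness j=5)
  i=6: ✓ (witness j=6)

0, 1, 2, 3, 4, 5, 6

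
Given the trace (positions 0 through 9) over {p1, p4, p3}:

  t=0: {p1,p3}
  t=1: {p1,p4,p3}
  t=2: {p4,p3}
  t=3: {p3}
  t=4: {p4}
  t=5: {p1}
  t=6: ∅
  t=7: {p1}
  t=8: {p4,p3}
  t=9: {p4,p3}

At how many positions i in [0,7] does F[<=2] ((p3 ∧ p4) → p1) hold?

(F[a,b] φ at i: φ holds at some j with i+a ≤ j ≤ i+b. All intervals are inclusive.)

8

Evaluate at each i in [0,7]:
  i=0: ✓ (witness j=0)
  i=1: ✓ (witness j=1)
  i=2: ✓ (witness j=3)
  i=3: ✓ (witness j=3)
  i=4: ✓ (witness j=4)
  i=5: ✓ (witness j=5)
  i=6: ✓ (witness j=6)
  i=7: ✓ (witness j=7)
Positions where it holds: {0, 1, 2, 3, 4, 5, 6, 7} → 8.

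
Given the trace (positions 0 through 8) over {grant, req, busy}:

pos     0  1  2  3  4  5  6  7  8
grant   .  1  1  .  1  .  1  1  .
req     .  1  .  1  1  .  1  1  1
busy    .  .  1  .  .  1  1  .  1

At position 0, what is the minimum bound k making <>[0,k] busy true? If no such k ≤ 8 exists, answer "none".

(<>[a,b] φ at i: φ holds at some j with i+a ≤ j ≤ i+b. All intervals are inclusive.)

2

Scan j = 0,1,… for busy:
  j=0: fails
  j=1: fails
  j=2: holds
First hit at j=2, so smallest k = 2-0 = 2.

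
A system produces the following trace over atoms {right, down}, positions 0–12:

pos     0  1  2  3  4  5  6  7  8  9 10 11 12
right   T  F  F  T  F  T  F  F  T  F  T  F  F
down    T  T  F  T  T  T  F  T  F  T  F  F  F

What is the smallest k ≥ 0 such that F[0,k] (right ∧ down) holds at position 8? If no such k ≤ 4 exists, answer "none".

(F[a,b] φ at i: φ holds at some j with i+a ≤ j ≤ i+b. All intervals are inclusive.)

Scan j = 8,9,… for (right ∧ down):
  j=8: fails
  j=9: fails
  j=10: fails
  j=11: fails
  j=12: fails
No j in [8,12] satisfies it → none.

none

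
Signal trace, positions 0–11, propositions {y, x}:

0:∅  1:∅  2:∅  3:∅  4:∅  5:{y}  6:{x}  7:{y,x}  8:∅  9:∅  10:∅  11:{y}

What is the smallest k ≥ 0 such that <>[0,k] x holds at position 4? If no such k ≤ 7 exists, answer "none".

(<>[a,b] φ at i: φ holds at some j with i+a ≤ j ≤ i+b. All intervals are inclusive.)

2

Scan j = 4,5,… for x:
  j=4: fails
  j=5: fails
  j=6: holds
First hit at j=6, so smallest k = 6-4 = 2.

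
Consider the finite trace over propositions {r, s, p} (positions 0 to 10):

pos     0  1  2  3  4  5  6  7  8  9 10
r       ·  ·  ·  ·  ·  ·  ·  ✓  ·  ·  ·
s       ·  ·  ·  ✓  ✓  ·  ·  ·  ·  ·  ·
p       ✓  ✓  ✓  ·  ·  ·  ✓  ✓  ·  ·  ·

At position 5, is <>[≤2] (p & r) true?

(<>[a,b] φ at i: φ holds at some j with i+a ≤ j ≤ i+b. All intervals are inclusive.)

Yes

Check (p & r) at each j in [5,7]:
  j=5: false
  j=6: false
  j=7: true
Found at j=7 → formula holds.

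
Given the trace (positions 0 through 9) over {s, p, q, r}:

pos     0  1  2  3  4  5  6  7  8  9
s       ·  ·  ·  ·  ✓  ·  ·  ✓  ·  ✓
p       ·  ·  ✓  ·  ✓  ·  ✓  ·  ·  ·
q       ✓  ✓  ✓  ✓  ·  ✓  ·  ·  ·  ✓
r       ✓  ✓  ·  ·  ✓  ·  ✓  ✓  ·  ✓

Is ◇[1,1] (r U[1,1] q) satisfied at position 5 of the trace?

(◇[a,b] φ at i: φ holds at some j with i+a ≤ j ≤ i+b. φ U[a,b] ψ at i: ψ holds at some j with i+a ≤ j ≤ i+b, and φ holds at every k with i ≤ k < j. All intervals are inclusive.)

Check (r U[1,1] q) at each j in [6,6]:
  j=6: fails
No position in the window satisfies it → formula fails.

Does not hold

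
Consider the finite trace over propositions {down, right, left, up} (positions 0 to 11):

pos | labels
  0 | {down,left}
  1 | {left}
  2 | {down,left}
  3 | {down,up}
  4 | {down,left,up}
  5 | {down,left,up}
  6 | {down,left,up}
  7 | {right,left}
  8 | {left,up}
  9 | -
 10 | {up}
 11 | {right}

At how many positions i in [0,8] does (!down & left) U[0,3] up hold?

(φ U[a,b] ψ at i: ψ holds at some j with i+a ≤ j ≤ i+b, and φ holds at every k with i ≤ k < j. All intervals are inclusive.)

Evaluate at each i in [0,8]:
  i=0: ✗ (lhs fails at k=0 before rhs at j=3)
  i=1: ✗ (lhs fails at k=2 before rhs at j=3)
  i=2: ✗ (lhs fails at k=2 before rhs at j=3)
  i=3: ✓ (rhs at j=3)
  i=4: ✓ (rhs at j=4)
  i=5: ✓ (rhs at j=5)
  i=6: ✓ (rhs at j=6)
  i=7: ✓ (rhs at j=8; lhs holds on [7,7])
  i=8: ✓ (rhs at j=8)
Positions where it holds: {3, 4, 5, 6, 7, 8} → 6.

6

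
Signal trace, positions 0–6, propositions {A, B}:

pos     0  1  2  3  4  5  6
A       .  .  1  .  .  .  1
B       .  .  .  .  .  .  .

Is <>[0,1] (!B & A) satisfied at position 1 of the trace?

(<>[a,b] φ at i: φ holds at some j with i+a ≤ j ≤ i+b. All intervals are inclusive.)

Check (!B & A) at each j in [1,2]:
  j=1: false
  j=2: true
Found at j=2 → formula holds.

Yes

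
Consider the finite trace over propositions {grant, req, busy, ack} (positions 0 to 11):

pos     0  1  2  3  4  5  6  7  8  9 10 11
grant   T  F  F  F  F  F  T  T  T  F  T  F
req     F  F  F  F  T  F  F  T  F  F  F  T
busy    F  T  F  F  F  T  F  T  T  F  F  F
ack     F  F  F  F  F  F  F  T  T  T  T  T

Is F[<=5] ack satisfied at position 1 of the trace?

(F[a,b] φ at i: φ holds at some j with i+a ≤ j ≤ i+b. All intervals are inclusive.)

Does not hold

Check ack at each j in [1,6]:
  j=1: false
  j=2: false
  j=3: false
  j=4: false
  j=5: false
  j=6: false
No position in the window satisfies it → formula fails.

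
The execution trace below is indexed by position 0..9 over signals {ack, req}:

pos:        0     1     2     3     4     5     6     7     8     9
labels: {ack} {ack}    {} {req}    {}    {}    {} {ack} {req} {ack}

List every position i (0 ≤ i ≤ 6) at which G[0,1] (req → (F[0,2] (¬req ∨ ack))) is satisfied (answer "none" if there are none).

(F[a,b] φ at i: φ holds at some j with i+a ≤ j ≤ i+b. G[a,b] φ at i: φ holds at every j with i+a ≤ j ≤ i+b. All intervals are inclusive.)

Evaluate at each i in [0,6]:
  i=0: ✓ (all of [0,1])
  i=1: ✓ (all of [1,2])
  i=2: ✓ (all of [2,3])
  i=3: ✓ (all of [3,4])
  i=4: ✓ (all of [4,5])
  i=5: ✓ (all of [5,6])
  i=6: ✓ (all of [6,7])

0, 1, 2, 3, 4, 5, 6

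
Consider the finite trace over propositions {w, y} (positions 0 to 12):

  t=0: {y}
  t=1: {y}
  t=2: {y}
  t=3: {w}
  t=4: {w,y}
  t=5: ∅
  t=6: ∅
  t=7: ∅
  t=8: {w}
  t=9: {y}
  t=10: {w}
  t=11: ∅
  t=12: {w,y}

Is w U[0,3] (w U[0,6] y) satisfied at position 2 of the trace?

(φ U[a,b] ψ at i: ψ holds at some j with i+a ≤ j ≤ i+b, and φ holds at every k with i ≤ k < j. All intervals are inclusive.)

Need some j in [2,5] with (w U[0,6] y), and w at every k in [2,j-1].
  j=2: (w U[0,6] y) holds; no prefix to check → satisfied.

Yes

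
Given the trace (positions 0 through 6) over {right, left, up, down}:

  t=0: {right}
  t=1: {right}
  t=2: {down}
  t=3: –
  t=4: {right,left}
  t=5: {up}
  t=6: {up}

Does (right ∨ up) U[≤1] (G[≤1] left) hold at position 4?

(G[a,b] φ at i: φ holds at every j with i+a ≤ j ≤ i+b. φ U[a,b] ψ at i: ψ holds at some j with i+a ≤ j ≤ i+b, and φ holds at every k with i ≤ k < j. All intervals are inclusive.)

Does not hold

Need some j in [4,5] with G[≤1] left, and (right ∨ up) at every k in [4,j-1].
  j=4: G[≤1] left — fails at 5.
  j=5: G[≤1] left — fails at 5.
No j in the window works → until fails.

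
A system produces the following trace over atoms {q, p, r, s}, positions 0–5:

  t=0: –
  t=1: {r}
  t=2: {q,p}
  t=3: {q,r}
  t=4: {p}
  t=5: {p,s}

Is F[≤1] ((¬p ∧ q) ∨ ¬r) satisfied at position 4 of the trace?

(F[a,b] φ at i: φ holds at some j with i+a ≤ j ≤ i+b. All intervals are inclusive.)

Holds

Check ((¬p ∧ q) ∨ ¬r) at each j in [4,5]:
  j=4: true
  j=5: true
Found at j=4 → formula holds.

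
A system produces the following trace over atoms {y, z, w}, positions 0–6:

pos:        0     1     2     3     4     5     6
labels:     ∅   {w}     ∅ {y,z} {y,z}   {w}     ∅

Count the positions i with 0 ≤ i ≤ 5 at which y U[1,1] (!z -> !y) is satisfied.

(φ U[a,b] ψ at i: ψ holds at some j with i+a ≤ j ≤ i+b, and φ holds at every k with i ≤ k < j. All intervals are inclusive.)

Evaluate at each i in [0,5]:
  i=0: ✗ (lhs fails at k=0 before rhs at j=1)
  i=1: ✗ (lhs fails at k=1 before rhs at j=2)
  i=2: ✗ (lhs fails at k=2 before rhs at j=3)
  i=3: ✓ (rhs at j=4; lhs holds on [3,3])
  i=4: ✓ (rhs at j=5; lhs holds on [4,4])
  i=5: ✗ (lhs fails at k=5 before rhs at j=6)
Positions where it holds: {3, 4} → 2.

2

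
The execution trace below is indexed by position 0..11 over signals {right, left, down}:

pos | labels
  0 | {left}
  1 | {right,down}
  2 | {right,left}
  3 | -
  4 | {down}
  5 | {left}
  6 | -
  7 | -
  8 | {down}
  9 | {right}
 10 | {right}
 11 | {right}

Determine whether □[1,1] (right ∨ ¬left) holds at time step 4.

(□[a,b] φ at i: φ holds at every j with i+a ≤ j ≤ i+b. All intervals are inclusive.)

Check (right ∨ ¬left) at every j in [5,5]:
  j=5: false
Fails at j=5 → formula fails.

Does not hold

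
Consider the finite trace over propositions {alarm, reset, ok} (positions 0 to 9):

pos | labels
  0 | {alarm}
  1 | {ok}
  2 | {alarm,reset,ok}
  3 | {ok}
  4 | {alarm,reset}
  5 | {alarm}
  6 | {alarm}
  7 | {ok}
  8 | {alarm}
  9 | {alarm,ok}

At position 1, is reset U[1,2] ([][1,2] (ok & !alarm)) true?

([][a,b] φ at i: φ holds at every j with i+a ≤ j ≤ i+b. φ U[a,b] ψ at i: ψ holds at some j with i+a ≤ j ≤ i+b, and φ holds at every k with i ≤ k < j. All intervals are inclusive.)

False

Need some j in [2,3] with [][1,2] (ok & !alarm), and reset at every k in [1,j-1].
  j=2: [][1,2] (ok & !alarm) — fails at 4.
  j=3: [][1,2] (ok & !alarm) — fails at 4.
No j in the window works → until fails.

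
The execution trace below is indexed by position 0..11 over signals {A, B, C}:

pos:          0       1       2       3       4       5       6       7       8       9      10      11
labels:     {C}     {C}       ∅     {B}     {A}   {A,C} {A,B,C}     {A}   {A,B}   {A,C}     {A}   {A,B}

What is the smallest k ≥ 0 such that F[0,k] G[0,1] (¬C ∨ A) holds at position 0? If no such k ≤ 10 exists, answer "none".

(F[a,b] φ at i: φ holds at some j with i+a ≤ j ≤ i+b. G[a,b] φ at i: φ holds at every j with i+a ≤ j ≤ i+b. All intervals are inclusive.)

2

Scan j = 0,1,… for G[0,1] (¬C ∨ A):
  j=0: fails
  j=1: fails
  j=2: holds
First hit at j=2, so smallest k = 2-0 = 2.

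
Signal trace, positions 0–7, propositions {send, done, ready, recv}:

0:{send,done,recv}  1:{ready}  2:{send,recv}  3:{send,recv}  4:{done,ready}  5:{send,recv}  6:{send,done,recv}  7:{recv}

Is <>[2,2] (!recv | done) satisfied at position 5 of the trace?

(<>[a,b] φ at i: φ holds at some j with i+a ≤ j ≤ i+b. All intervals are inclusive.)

No

Check (!recv | done) at each j in [7,7]:
  j=7: false
No position in the window satisfies it → formula fails.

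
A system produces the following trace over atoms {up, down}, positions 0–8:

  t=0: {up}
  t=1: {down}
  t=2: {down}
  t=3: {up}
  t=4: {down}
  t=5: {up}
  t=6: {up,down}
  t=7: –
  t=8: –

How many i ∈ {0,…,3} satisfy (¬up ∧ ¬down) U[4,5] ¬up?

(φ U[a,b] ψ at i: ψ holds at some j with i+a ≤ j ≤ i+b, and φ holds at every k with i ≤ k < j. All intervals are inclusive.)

Evaluate at each i in [0,3]:
  i=0: ✗ (lhs fails at k=0 before rhs at j=4)
  i=1: ✗ (no rhs in [5,6])
  i=2: ✗ (lhs fails at k=2 before rhs at j=7)
  i=3: ✗ (lhs fails at k=3 before rhs at j=7)
Positions where it holds: {} → 0.

0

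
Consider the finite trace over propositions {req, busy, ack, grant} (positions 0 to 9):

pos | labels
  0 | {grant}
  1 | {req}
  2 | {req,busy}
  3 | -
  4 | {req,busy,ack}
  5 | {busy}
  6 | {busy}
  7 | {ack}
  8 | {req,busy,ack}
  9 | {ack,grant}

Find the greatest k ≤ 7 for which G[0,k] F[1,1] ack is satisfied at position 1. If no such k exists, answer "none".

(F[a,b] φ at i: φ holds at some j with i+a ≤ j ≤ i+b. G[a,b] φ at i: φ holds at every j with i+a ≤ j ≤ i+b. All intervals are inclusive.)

F[1,1] ack must hold from j=1 onward; find where it first fails.
  j=1: fails → no k works.

none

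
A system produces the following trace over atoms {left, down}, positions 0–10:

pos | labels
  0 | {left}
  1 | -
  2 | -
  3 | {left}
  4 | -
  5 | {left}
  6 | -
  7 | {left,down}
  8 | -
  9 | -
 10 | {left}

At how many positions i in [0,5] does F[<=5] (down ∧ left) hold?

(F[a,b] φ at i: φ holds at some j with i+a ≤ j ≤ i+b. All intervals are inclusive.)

4

Evaluate at each i in [0,5]:
  i=0: ✗ (none in [0,5])
  i=1: ✗ (none in [1,6])
  i=2: ✓ (witness j=7)
  i=3: ✓ (witness j=7)
  i=4: ✓ (witness j=7)
  i=5: ✓ (witness j=7)
Positions where it holds: {2, 3, 4, 5} → 4.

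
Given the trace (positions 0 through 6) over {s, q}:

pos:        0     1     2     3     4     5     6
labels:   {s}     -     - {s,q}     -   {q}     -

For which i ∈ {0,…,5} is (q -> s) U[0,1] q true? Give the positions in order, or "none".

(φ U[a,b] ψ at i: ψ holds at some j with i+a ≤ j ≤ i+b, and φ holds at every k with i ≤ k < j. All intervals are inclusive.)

Evaluate at each i in [0,5]:
  i=0: ✗ (no rhs in [0,1])
  i=1: ✗ (no rhs in [1,2])
  i=2: ✓ (rhs at j=3; lhs holds on [2,2])
  i=3: ✓ (rhs at j=3)
  i=4: ✓ (rhs at j=5; lhs holds on [4,4])
  i=5: ✓ (rhs at j=5)

2, 3, 4, 5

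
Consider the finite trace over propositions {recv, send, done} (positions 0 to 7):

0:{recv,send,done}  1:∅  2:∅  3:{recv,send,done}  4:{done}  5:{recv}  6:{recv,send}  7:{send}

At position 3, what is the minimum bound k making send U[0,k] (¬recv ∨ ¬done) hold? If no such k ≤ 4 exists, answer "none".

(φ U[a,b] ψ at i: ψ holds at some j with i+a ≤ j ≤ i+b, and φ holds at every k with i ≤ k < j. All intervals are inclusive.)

Need earliest j ≥ 3 with (¬recv ∨ ¬done), and send at every k in [3,j-1].
  j=3: rhs fails.
  j=4: rhs holds; lhs holds on [3,3]. k = 1.

1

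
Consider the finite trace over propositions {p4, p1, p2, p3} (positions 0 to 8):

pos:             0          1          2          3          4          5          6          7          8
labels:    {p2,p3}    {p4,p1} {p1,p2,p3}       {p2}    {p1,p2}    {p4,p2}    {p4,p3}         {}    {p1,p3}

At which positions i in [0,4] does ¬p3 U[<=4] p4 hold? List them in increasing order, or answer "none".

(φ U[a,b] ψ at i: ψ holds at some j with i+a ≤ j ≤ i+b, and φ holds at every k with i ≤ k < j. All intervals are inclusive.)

Evaluate at each i in [0,4]:
  i=0: ✗ (lhs fails at k=0 before rhs at j=1)
  i=1: ✓ (rhs at j=1)
  i=2: ✗ (lhs fails at k=2 before rhs at j=5)
  i=3: ✓ (rhs at j=5; lhs holds on [3,4])
  i=4: ✓ (rhs at j=5; lhs holds on [4,4])

1, 3, 4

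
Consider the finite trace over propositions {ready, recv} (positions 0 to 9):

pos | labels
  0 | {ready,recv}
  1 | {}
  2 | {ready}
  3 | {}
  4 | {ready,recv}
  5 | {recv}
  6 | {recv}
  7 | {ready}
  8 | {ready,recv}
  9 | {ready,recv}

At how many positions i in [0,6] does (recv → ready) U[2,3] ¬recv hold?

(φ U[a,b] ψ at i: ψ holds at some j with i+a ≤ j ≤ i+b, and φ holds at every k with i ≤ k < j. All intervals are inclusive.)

Evaluate at each i in [0,6]:
  i=0: ✓ (rhs at j=2; lhs holds on [0,1])
  i=1: ✓ (rhs at j=3; lhs holds on [1,2])
  i=2: ✗ (no rhs in [4,5])
  i=3: ✗ (no rhs in [5,6])
  i=4: ✗ (lhs fails at k=5 before rhs at j=7)
  i=5: ✗ (lhs fails at k=5 before rhs at j=7)
  i=6: ✗ (no rhs in [8,9])
Positions where it holds: {0, 1} → 2.

2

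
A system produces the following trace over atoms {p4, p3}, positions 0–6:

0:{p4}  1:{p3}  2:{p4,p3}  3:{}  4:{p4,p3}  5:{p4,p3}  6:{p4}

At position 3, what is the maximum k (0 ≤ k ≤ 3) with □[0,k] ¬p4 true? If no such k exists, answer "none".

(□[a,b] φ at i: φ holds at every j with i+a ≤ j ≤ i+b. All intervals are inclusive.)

¬p4 must hold from j=3 onward; find where it first fails.
  j=3: holds
  j=4: fails
Holds on [3,3], so largest k = 0.

0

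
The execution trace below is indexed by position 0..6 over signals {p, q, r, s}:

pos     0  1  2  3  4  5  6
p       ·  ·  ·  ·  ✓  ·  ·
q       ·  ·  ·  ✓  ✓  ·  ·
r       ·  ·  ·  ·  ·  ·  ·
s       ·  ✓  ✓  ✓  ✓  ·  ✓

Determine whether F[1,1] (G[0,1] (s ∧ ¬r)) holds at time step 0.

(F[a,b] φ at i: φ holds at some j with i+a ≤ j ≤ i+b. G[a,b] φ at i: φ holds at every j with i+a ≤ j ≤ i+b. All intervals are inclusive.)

Holds

Check G[0,1] (s ∧ ¬r) at each j in [1,1]:
  j=1: holds on [1,2]
Found at j=1 → formula holds.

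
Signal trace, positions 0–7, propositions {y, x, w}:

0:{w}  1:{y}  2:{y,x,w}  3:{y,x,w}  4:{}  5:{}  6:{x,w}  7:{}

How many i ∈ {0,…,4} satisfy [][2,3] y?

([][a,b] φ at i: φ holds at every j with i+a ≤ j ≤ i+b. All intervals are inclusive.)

Evaluate at each i in [0,4]:
  i=0: ✓ (all of [2,3])
  i=1: ✗ (fails at j=4)
  i=2: ✗ (fails at j=4)
  i=3: ✗ (fails at j=5)
  i=4: ✗ (fails at j=6)
Positions where it holds: {0} → 1.

1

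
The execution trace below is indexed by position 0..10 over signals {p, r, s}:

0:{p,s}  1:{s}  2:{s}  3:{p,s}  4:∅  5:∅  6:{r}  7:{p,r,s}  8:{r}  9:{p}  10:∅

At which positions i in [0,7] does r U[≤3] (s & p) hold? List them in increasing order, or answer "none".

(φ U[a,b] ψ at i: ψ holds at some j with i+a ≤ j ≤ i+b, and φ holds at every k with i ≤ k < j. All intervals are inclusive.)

0, 3, 6, 7

Evaluate at each i in [0,7]:
  i=0: ✓ (rhs at j=0)
  i=1: ✗ (lhs fails at k=1 before rhs at j=3)
  i=2: ✗ (lhs fails at k=2 before rhs at j=3)
  i=3: ✓ (rhs at j=3)
  i=4: ✗ (lhs fails at k=4 before rhs at j=7)
  i=5: ✗ (lhs fails at k=5 before rhs at j=7)
  i=6: ✓ (rhs at j=7; lhs holds on [6,6])
  i=7: ✓ (rhs at j=7)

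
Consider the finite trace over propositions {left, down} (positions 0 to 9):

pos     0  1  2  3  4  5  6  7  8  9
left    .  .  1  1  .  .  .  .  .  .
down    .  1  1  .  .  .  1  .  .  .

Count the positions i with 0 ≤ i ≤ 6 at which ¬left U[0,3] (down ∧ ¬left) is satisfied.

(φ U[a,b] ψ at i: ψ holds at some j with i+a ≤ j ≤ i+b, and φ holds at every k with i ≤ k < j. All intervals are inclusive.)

5

Evaluate at each i in [0,6]:
  i=0: ✓ (rhs at j=1; lhs holds on [0,0])
  i=1: ✓ (rhs at j=1)
  i=2: ✗ (no rhs in [2,5])
  i=3: ✗ (lhs fails at k=3 before rhs at j=6)
  i=4: ✓ (rhs at j=6; lhs holds on [4,5])
  i=5: ✓ (rhs at j=6; lhs holds on [5,5])
  i=6: ✓ (rhs at j=6)
Positions where it holds: {0, 1, 4, 5, 6} → 5.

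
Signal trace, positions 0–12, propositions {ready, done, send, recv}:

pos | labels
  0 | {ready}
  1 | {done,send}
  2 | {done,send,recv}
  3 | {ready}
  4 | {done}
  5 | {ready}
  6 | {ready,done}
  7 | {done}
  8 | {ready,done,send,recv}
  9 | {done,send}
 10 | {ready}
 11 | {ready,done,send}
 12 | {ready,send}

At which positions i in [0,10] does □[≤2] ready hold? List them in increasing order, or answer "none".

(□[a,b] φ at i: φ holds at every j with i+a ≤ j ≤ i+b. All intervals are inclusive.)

10

Evaluate at each i in [0,10]:
  i=0: ✗ (fails at j=1)
  i=1: ✗ (fails at j=1)
  i=2: ✗ (fails at j=2)
  i=3: ✗ (fails at j=4)
  i=4: ✗ (fails at j=4)
  i=5: ✗ (fails at j=7)
  i=6: ✗ (fails at j=7)
  i=7: ✗ (fails at j=7)
  i=8: ✗ (fails at j=9)
  i=9: ✗ (fails at j=9)
  i=10: ✓ (all of [10,12])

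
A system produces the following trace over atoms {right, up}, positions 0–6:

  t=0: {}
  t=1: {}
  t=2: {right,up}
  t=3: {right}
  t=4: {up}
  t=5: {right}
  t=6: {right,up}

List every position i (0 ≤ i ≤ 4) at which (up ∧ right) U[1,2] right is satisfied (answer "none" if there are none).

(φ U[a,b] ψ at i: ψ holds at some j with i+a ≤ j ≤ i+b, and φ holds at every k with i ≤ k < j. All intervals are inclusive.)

2

Evaluate at each i in [0,4]:
  i=0: ✗ (lhs fails at k=0 before rhs at j=2)
  i=1: ✗ (lhs fails at k=1 before rhs at j=2)
  i=2: ✓ (rhs at j=3; lhs holds on [2,2])
  i=3: ✗ (lhs fails at k=3 before rhs at j=5)
  i=4: ✗ (lhs fails at k=4 before rhs at j=5)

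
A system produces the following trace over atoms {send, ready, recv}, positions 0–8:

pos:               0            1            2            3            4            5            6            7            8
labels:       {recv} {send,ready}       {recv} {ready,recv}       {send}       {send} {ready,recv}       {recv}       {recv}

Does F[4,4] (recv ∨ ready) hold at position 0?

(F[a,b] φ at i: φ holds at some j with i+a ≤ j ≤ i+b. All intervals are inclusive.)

Check (recv ∨ ready) at each j in [4,4]:
  j=4: false
No position in the window satisfies it → formula fails.

Does not hold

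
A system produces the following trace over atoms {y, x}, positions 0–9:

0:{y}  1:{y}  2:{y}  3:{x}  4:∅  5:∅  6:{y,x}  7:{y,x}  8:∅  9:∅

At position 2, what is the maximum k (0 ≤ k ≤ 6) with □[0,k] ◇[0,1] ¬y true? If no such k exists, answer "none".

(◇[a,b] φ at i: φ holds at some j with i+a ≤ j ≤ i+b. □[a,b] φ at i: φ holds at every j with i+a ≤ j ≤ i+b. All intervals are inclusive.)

◇[0,1] ¬y must hold from j=2 onward; find where it first fails.
  j=2: holds
  j=3: holds
  j=4: holds
  j=5: holds
  j=6: fails
Holds on [2,5], so largest k = 3.

3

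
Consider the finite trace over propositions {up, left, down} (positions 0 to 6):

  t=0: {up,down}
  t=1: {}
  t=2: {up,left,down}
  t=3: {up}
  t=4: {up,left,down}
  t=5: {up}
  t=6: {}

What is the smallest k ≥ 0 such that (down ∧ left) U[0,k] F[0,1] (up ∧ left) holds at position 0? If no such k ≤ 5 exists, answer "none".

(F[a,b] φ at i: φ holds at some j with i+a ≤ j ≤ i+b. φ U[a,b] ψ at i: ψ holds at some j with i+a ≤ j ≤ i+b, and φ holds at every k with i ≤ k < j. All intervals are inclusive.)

none

Need earliest j ≥ 0 with F[0,1] (up ∧ left), and (down ∧ left) at every k in [0,j-1].
  j=0: rhs fails.
  j=1: rhs holds but lhs fails at k=0.
  j=2: rhs holds but lhs fails at k=0.
  j=3: rhs holds but lhs fails at k=0.
  j=4: rhs holds but lhs fails at k=0.
  j=5: rhs fails.
No witness within the range → none.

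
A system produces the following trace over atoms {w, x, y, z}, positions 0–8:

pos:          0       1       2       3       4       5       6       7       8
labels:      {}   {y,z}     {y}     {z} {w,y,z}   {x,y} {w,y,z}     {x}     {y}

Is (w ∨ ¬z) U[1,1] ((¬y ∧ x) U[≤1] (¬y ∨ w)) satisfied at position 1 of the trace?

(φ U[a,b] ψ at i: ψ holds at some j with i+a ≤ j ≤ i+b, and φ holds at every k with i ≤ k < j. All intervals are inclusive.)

False

Need some j in [2,2] with ((¬y ∧ x) U[≤1] (¬y ∨ w)), and (w ∨ ¬z) at every k in [1,j-1].
  j=2: ((¬y ∧ x) U[≤1] (¬y ∨ w)) — fails.
No j in the window works → until fails.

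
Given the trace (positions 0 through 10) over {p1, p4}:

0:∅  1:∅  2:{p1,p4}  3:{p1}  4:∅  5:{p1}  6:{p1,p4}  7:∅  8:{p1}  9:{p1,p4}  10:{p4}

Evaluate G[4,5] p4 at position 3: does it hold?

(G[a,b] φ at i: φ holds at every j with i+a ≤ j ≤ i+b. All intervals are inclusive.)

No

Check p4 at every j in [7,8]:
  j=7: false
  j=8: false
Fails at j=7 → formula fails.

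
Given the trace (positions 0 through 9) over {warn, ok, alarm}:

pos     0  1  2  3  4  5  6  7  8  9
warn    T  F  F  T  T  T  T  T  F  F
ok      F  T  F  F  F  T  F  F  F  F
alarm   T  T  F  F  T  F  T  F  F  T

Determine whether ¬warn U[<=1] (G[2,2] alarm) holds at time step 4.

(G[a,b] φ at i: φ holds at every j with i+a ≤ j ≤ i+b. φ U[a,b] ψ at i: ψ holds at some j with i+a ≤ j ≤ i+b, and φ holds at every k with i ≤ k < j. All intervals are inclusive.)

True

Need some j in [4,5] with G[2,2] alarm, and ¬warn at every k in [4,j-1].
  j=4: G[2,2] alarm holds; no prefix to check → satisfied.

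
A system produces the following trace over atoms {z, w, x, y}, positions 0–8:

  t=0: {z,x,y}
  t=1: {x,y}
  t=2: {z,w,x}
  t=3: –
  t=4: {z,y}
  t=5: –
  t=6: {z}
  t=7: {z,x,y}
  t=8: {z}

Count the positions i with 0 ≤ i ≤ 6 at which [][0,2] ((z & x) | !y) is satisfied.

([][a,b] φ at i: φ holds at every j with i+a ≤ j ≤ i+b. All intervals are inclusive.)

2

Evaluate at each i in [0,6]:
  i=0: ✗ (fails at j=1)
  i=1: ✗ (fails at j=1)
  i=2: ✗ (fails at j=4)
  i=3: ✗ (fails at j=4)
  i=4: ✗ (fails at j=4)
  i=5: ✓ (all of [5,7])
  i=6: ✓ (all of [6,8])
Positions where it holds: {5, 6} → 2.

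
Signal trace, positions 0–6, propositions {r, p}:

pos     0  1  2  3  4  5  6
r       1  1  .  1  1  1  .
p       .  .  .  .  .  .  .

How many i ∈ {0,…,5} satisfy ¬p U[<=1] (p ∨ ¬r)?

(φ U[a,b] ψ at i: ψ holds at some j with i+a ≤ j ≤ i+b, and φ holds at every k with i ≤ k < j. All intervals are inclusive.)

Evaluate at each i in [0,5]:
  i=0: ✗ (no rhs in [0,1])
  i=1: ✓ (rhs at j=2; lhs holds on [1,1])
  i=2: ✓ (rhs at j=2)
  i=3: ✗ (no rhs in [3,4])
  i=4: ✗ (no rhs in [4,5])
  i=5: ✓ (rhs at j=6; lhs holds on [5,5])
Positions where it holds: {1, 2, 5} → 3.

3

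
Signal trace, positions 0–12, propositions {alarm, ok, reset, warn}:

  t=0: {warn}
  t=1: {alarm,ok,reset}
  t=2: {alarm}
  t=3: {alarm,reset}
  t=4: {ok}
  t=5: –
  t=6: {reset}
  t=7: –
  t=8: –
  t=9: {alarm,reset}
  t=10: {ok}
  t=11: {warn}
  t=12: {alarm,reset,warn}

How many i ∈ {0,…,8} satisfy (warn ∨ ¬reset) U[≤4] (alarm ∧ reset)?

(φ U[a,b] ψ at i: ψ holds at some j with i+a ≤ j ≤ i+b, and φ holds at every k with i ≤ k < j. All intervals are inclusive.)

Evaluate at each i in [0,8]:
  i=0: ✓ (rhs at j=1; lhs holds on [0,0])
  i=1: ✓ (rhs at j=1)
  i=2: ✓ (rhs at j=3; lhs holds on [2,2])
  i=3: ✓ (rhs at j=3)
  i=4: ✗ (no rhs in [4,8])
  i=5: ✗ (lhs fails at k=6 before rhs at j=9)
  i=6: ✗ (lhs fails at k=6 before rhs at j=9)
  i=7: ✓ (rhs at j=9; lhs holds on [7,8])
  i=8: ✓ (rhs at j=9; lhs holds on [8,8])
Positions where it holds: {0, 1, 2, 3, 7, 8} → 6.

6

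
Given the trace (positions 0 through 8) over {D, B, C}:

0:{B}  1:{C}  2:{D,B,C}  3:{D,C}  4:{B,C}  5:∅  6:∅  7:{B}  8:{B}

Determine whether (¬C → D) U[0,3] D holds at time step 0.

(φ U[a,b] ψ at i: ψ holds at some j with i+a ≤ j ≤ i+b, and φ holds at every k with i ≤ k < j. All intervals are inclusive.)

False

Need some j in [0,3] with D, and (¬C → D) at every k in [0,j-1].
  j=0: D false.
  j=1: D false.
  j=2: D holds, but (¬C → D) fails at k=0 → not this j.
  j=3: D holds, but (¬C → D) fails at k=0 → not this j.
No j in the window works → until fails.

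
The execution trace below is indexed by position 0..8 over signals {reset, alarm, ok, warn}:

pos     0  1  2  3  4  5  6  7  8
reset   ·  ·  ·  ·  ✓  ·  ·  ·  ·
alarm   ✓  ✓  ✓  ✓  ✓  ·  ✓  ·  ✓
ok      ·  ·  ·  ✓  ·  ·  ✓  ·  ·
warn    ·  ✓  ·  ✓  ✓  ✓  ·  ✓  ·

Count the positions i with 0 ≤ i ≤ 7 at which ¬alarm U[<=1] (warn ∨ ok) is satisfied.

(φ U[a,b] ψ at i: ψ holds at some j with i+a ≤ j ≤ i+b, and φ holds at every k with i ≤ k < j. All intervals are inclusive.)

Evaluate at each i in [0,7]:
  i=0: ✗ (lhs fails at k=0 before rhs at j=1)
  i=1: ✓ (rhs at j=1)
  i=2: ✗ (lhs fails at k=2 before rhs at j=3)
  i=3: ✓ (rhs at j=3)
  i=4: ✓ (rhs at j=4)
  i=5: ✓ (rhs at j=5)
  i=6: ✓ (rhs at j=6)
  i=7: ✓ (rhs at j=7)
Positions where it holds: {1, 3, 4, 5, 6, 7} → 6.

6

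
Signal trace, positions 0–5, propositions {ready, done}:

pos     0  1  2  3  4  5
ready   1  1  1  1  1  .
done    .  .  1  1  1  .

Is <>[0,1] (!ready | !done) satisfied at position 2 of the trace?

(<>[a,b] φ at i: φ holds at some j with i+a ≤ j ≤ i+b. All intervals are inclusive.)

False

Check (!ready | !done) at each j in [2,3]:
  j=2: false
  j=3: false
No position in the window satisfies it → formula fails.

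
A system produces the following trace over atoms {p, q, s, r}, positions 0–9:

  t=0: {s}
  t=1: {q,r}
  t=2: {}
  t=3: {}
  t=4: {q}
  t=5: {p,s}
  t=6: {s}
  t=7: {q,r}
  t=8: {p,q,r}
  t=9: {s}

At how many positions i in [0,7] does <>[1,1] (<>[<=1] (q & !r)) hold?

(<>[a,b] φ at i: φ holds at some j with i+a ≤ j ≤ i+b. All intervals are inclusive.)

Evaluate at each i in [0,7]:
  i=0: ✗ (none in [1,1])
  i=1: ✗ (none in [2,2])
  i=2: ✓ (witness j=3)
  i=3: ✓ (witness j=4)
  i=4: ✗ (none in [5,5])
  i=5: ✗ (none in [6,6])
  i=6: ✗ (none in [7,7])
  i=7: ✗ (none in [8,8])
Positions where it holds: {2, 3} → 2.

2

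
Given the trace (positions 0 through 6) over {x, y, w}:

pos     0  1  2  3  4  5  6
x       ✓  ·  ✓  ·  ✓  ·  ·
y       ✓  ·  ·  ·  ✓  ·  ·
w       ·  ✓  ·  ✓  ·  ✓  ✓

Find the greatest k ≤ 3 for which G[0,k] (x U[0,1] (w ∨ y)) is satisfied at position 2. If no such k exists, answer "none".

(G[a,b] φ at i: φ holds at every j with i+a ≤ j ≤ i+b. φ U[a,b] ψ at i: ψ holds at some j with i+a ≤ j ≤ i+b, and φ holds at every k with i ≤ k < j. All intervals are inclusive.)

3

(x U[0,1] (w ∨ y)) must hold from j=2 onward; find where it first fails.
  j=2: holds
  j=3: holds
  j=4: holds
  j=5: holds
Holds through j=5; largest k = 3.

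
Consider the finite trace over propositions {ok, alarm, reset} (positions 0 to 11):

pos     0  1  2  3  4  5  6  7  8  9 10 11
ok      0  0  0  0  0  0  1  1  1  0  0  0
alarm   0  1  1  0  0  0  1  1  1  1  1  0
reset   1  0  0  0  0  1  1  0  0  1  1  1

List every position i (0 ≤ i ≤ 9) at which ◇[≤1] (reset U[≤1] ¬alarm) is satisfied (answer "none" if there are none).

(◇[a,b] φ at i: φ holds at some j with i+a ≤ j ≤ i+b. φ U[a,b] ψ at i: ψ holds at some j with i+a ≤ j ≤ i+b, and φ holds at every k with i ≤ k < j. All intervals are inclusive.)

0, 2, 3, 4, 5, 9

Evaluate at each i in [0,9]:
  i=0: ✓ (witness j=0)
  i=1: ✗ (none in [1,2])
  i=2: ✓ (witness j=3)
  i=3: ✓ (witness j=3)
  i=4: ✓ (witness j=4)
  i=5: ✓ (witness j=5)
  i=6: ✗ (none in [6,7])
  i=7: ✗ (none in [7,8])
  i=8: ✗ (none in [8,9])
  i=9: ✓ (witness j=10)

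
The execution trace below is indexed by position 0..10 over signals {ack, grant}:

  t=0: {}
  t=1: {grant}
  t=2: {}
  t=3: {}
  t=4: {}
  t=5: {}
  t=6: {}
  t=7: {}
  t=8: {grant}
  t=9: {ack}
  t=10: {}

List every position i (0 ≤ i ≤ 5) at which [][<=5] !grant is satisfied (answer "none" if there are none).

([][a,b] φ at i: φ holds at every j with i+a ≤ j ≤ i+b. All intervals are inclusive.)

2

Evaluate at each i in [0,5]:
  i=0: ✗ (fails at j=1)
  i=1: ✗ (fails at j=1)
  i=2: ✓ (all of [2,7])
  i=3: ✗ (fails at j=8)
  i=4: ✗ (fails at j=8)
  i=5: ✗ (fails at j=8)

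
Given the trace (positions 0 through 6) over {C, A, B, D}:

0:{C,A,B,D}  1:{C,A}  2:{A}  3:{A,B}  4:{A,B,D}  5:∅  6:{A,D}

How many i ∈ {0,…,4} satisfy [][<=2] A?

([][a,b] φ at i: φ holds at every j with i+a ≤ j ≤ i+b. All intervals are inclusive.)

3

Evaluate at each i in [0,4]:
  i=0: ✓ (all of [0,2])
  i=1: ✓ (all of [1,3])
  i=2: ✓ (all of [2,4])
  i=3: ✗ (fails at j=5)
  i=4: ✗ (fails at j=5)
Positions where it holds: {0, 1, 2} → 3.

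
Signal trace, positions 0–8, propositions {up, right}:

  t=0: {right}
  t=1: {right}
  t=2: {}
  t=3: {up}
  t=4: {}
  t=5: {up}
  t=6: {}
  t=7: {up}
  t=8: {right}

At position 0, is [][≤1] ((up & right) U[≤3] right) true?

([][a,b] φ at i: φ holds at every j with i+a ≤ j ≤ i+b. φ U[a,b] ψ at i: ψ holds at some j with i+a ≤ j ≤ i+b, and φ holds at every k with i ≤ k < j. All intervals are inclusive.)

Check ((up & right) U[≤3] right) at every j in [0,1]:
  j=0: holds
  j=1: holds
All positions satisfy it → formula holds.

Holds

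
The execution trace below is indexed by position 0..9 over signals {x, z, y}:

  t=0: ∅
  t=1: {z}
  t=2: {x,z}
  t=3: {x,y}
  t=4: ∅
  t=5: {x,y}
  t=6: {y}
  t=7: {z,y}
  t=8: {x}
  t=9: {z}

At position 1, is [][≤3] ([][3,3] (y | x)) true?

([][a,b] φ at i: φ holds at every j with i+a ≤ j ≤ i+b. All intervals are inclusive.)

Check [][3,3] (y | x) at every j in [1,4]:
  j=1: fails at 4
  j=2: holds on [5,5]
  j=3: holds on [6,6]
  j=4: holds on [7,7]
Fails at j=1 → formula fails.

False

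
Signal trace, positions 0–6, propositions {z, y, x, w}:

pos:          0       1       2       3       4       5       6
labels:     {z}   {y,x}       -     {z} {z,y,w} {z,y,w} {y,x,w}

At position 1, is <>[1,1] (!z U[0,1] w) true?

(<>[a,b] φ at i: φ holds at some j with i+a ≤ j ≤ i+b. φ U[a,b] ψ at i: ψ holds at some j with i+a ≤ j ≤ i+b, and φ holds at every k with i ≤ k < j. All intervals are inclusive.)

Does not hold

Check (!z U[0,1] w) at each j in [2,2]:
  j=2: fails
No position in the window satisfies it → formula fails.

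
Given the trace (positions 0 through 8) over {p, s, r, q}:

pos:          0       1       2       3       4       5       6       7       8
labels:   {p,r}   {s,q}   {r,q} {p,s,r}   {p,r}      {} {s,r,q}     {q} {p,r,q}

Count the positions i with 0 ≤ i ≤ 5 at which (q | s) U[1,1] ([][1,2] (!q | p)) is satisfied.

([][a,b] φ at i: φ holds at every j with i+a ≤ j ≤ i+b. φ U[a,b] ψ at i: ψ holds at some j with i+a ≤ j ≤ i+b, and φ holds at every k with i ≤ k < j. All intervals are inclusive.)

Evaluate at each i in [0,5]:
  i=0: ✗ (no rhs in [1,1])
  i=1: ✓ (rhs at j=2; lhs holds on [1,1])
  i=2: ✓ (rhs at j=3; lhs holds on [2,2])
  i=3: ✗ (no rhs in [4,4])
  i=4: ✗ (no rhs in [5,5])
  i=5: ✗ (no rhs in [6,6])
Positions where it holds: {1, 2} → 2.

2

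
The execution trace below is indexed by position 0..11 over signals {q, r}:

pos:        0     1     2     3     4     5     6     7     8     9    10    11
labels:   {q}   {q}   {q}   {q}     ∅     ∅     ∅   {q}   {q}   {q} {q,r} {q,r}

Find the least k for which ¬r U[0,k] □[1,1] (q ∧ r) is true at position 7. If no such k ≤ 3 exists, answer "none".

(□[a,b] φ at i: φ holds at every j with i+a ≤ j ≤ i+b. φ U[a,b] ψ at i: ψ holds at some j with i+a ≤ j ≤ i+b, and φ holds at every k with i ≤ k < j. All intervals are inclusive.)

2

Need earliest j ≥ 7 with □[1,1] (q ∧ r), and ¬r at every k in [7,j-1].
  j=7: rhs fails.
  j=8: rhs fails.
  j=9: rhs holds; lhs holds on [7,8]. k = 2.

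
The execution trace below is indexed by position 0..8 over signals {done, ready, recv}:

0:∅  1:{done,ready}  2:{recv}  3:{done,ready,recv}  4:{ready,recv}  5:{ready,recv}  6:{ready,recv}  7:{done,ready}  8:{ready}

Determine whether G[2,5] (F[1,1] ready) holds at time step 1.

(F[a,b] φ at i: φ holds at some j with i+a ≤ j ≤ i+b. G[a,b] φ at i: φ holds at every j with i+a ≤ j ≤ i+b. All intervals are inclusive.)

Check F[1,1] ready at every j in [3,6]:
  j=3: holds (witness at 4)
  j=4: holds (witness at 5)
  j=5: holds (witness at 6)
  j=6: holds (witness at 7)
All positions satisfy it → formula holds.

Yes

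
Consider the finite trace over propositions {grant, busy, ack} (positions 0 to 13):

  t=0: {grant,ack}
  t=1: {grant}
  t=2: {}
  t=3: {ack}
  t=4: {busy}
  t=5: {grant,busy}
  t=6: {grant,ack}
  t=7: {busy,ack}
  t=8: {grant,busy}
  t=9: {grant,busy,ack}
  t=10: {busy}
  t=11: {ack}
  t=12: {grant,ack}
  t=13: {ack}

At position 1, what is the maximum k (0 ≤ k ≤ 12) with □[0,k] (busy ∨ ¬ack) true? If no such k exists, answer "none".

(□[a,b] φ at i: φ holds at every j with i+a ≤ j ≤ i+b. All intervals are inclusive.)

(busy ∨ ¬ack) must hold from j=1 onward; find where it first fails.
  j=1: holds
  j=2: holds
  j=3: fails
Holds on [1,2], so largest k = 1.

1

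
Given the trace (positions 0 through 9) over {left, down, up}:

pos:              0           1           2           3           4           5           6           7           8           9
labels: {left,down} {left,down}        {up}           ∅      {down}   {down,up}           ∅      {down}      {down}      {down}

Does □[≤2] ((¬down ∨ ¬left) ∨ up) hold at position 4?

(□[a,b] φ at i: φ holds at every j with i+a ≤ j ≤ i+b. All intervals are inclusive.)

Holds

Check ((¬down ∨ ¬left) ∨ up) at every j in [4,6]:
  j=4: true
  j=5: true
  j=6: true
All positions satisfy it → formula holds.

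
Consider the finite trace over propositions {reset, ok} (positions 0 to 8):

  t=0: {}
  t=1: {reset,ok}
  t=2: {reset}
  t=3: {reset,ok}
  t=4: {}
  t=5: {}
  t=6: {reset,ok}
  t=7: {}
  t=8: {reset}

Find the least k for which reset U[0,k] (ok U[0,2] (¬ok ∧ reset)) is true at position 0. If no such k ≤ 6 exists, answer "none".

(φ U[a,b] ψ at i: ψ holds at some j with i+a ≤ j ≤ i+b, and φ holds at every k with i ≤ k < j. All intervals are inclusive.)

none

Need earliest j ≥ 0 with (ok U[0,2] (¬ok ∧ reset)), and reset at every k in [0,j-1].
  j=0: rhs fails.
  j=1: rhs holds but lhs fails at k=0.
  j=2: rhs holds but lhs fails at k=0.
  j=3: rhs fails.
  j=4: rhs fails.
  j=5: rhs fails.
  j=6: rhs fails.
No witness within the range → none.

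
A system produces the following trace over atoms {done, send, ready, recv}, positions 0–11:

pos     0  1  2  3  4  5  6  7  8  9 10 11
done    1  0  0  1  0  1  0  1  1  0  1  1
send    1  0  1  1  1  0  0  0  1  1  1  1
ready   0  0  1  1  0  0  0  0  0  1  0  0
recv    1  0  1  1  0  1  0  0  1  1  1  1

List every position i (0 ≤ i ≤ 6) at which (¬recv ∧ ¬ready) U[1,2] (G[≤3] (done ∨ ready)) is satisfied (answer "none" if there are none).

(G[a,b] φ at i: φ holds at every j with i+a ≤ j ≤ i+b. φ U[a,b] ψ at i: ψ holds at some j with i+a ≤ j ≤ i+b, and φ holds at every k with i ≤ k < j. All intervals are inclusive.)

Evaluate at each i in [0,6]:
  i=0: ✗ (no rhs in [1,2])
  i=1: ✗ (no rhs in [2,3])
  i=2: ✗ (no rhs in [3,4])
  i=3: ✗ (no rhs in [4,5])
  i=4: ✗ (no rhs in [5,6])
  i=5: ✗ (lhs fails at k=5 before rhs at j=7)
  i=6: ✓ (rhs at j=7; lhs holds on [6,6])

6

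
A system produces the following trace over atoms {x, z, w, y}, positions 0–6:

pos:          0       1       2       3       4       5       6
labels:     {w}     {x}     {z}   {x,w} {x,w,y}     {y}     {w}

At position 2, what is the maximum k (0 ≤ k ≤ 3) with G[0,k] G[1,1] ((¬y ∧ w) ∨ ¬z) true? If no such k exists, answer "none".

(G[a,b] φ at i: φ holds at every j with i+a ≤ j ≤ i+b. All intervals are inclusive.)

3

G[1,1] ((¬y ∧ w) ∨ ¬z) must hold from j=2 onward; find where it first fails.
  j=2: holds
  j=3: holds
  j=4: holds
  j=5: holds
Holds through j=5; largest k = 3.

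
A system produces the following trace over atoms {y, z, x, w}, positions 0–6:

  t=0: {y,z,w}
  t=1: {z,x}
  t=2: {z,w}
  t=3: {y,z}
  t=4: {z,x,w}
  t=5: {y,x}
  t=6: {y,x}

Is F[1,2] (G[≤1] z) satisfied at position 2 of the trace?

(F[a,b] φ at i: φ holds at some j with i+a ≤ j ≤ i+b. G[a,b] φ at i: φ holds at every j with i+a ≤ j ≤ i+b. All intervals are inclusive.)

True

Check G[≤1] z at each j in [3,4]:
  j=3: holds on [3,4]
  j=4: fails at 5
Found at j=3 → formula holds.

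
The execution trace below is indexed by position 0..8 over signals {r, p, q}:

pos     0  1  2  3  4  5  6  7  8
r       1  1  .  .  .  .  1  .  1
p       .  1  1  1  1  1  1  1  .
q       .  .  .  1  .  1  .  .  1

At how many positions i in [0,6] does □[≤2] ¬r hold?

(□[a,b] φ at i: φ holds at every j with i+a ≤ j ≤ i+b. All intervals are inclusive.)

2

Evaluate at each i in [0,6]:
  i=0: ✗ (fails at j=0)
  i=1: ✗ (fails at j=1)
  i=2: ✓ (all of [2,4])
  i=3: ✓ (all of [3,5])
  i=4: ✗ (fails at j=6)
  i=5: ✗ (fails at j=6)
  i=6: ✗ (fails at j=6)
Positions where it holds: {2, 3} → 2.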